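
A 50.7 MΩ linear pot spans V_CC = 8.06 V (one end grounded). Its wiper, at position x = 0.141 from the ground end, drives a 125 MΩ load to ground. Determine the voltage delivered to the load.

V_out ≈ 1.08 V

Lower segment x·R_p = 7.149 MΩ; upper segment (1−x)·R_p = 43.55 MΩ.
R_L loads the lower segment: effective lower R = 6.762 MΩ.
Loaded-divider output: V_out = 8.06 × 0.1344 = 1.083 V.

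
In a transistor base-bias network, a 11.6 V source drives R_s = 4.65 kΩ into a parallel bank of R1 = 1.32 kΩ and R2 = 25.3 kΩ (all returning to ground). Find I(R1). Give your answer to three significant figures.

Parallel bank: R_p = 1/(1/1.32 + 1/25.3) = 1.255 kΩ.
V_A by voltage divider: V_A = 11.6 × 1.255/(4.65 + 1.255) = 2.465 V.
Branch current I = V_A/R1 = 2.465/1.32 = 1.867 mA.

I ≈ 1.87 mA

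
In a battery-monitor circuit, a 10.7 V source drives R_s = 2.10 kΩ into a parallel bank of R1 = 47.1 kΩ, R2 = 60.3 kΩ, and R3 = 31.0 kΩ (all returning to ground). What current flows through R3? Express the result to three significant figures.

I ≈ 0.301 mA

Combine the parallel branches: R_p = (1/47.1 + 1/60.3 + 1/31.0)⁻¹ = 14.27 kΩ.
V_A = 10.7 × 14.27/16.37 = 9.327 V.
I(R3) = V_A / R3 = 9.327/31.0 = 0.3009 mA.
(Equivalently: I_total = 0.6536 mA, then current-divider fraction G_k/ΣG = 0.4603.)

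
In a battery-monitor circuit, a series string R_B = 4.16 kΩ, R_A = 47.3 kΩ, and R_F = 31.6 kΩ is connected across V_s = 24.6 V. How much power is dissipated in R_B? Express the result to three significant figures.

P ≈ 0.365 mW

ΣR = 83.06 kΩ → I = 24.6/83.06 = 0.2962 mA.
P = I²R = 0.08772 × 4.16 = 0.3649 mW.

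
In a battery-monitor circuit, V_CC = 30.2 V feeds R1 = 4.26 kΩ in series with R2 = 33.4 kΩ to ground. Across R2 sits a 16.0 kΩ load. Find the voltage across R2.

R2 ‖ R_L = (33.4 × 16.0)/(33.4 + 16.0) = 10.82 kΩ.
Then V_out = V_CC · R2'/(R1 + R2') = 30.2 × 10.82/15.08 = 21.67 V.

V_out ≈ 21.7 V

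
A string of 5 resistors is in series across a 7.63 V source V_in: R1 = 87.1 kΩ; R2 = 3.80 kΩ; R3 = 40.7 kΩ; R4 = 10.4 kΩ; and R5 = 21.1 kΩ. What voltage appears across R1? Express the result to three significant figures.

V ≈ 4.07 V

ΣR = 87.1 + 3.80 + 40.7 + 10.4 + 21.1 = 163.1 kΩ.
By the voltage-divider rule, V = 7.63 × 87.10/163.1 = 4.075 V.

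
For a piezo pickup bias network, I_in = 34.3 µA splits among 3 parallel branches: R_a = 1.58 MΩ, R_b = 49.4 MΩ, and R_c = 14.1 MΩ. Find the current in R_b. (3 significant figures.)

I ≈ 0.959 µA

Total conductance ΣG = 1/1.58 + 1/49.4 + 1/14.1 = 0.7241 (units of 1/MΩ).
R_b takes the fraction G_k/ΣG = 0.02024/0.7241 = 0.02796, so I = 34.3 × 0.02796 = 0.9589 µA.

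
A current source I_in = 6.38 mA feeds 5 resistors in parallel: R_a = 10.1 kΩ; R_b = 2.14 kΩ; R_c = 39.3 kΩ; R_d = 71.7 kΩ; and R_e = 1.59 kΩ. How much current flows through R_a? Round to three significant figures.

I ≈ 0.512 mA

ΣG = 1/10.1 + 1/2.14 + 1/39.3 + 1/71.7 + 1/1.59 = 1.235.
R_a takes the fraction G_k/ΣG = 0.09901/1.235 = 0.08019, so I = 6.38 × 0.08019 = 0.5116 mA.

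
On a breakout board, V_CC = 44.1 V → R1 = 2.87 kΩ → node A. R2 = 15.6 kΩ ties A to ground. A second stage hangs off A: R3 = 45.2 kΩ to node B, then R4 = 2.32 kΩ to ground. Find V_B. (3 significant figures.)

V_B ≈ 1.73 V

The second stage (R3 + R4 = 47.52 kΩ) loads node A in parallel with R2.
R2 ‖ (R3+R4) = 11.74 kΩ.
First divider: V_A = V_CC · 11.74/(2.87 + 11.74) = 35.44 V.
Stage 2 is unloaded, so V_B = V_A · R4/(R3+R4) = 35.44 × 2.32/47.52 = 1.730 V.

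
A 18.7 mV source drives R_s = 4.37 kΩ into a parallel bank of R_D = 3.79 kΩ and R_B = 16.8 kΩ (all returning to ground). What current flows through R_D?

I ≈ 2.04 µA

Parallel bank: R_p = 1/(1/3.79 + 1/16.8) = 3.092 kΩ.
V_A by voltage divider: V_A = 18.7 × 3.092/(4.37 + 3.092) = 7.749 mV.
I(R_D) = V_A / R_D = 7.749/3.79 = 2.045 µA.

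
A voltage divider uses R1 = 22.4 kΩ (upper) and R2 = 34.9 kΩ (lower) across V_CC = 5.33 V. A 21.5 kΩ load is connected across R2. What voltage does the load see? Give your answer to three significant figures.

V_out ≈ 1.99 V

The load sits in parallel with R2, giving an effective lower resistance R2' = R2·R_L/(R2+R_L) = 13.30 kΩ.
Then V_out = V_CC · R2'/(R1 + R2') = 5.33 × 13.30/35.70 = 1.986 V.
(Unloaded it would be 3.25 V; the load pulls it down.)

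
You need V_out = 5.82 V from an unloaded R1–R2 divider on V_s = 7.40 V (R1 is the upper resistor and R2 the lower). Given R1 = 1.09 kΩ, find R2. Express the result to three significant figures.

R2 ≈ 4.02 kΩ

V_out/V_s = R2/(R1+R2) = 0.7865.
Rearranging, R2 = R1·k/(1−k) = 1.09 × 3.684 = 4.015 kΩ.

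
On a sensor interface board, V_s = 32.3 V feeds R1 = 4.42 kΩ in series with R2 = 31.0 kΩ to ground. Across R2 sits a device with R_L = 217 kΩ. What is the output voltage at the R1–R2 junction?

V_out ≈ 27.8 V

First combine the lower leg with the load: R2 ‖ R_L = 27.12 kΩ.
Now apply the divider: V_out = 32.3 × 0.8599 = 27.77 V.
(Unloaded it would be 28.3 V; the load pulls it down.)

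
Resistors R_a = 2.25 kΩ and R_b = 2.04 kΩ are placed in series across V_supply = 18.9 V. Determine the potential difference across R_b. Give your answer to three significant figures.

Series total: ΣR = 2.25 + 2.04 = 4.290 kΩ.
V = V_supply · R/ΣR = 18.9 × 0.4755 = 8.987 V.

V ≈ 8.99 V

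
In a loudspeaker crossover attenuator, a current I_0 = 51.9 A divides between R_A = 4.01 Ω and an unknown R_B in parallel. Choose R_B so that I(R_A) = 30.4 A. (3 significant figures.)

R_B ≈ 5.67 Ω

The fraction through R_A equals R_B/(R_A+R_B).
30.4/51.9 = R_B/(R_A + R_B) → R_B = R_A · (0.5857)/(1 − 0.5857) = 4.01 × 1.414 = 5.670 Ω.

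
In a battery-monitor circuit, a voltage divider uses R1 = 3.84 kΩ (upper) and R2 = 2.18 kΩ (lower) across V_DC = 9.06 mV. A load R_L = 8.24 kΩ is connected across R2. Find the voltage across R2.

V_out ≈ 2.81 mV

R2 ‖ R_L = (2.18 × 8.24)/(2.18 + 8.24) = 1.724 kΩ.
Then V_out = V_DC · R2'/(R1 + R2') = 9.06 × 1.724/5.564 = 2.807 mV.
(Unloaded it would be 3.28 mV; the load pulls it down.)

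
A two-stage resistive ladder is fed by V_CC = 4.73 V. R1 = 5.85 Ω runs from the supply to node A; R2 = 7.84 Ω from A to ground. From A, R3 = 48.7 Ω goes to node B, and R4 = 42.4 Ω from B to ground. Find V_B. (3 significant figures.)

V_B ≈ 1.22 V

Node A sees R2 in parallel with the series input of stage 2, R3 + R4 = 91.10 Ω.
Effective lower resistance at A: R2 ‖ 91.10 = 7.219 Ω.
First divider: V_A = V_CC · 7.219/(5.85 + 7.219) = 2.613 V.
V_B = V_A × 0.4654 = 1.216 V.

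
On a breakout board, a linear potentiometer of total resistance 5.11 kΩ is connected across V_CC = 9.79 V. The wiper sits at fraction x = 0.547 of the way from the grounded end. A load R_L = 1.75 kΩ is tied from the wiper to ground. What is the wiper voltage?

Split the track: R_lower = x·R_p = 2.795 kΩ, R_upper = (1−x)·R_p = 2.315 kΩ.
(x·R_p) ‖ R_L = 1.076 kΩ.
Then V_out = V_CC · 1.076/(2.315 + 1.076) = 3.107 V.
(Unloaded: V_out = x·V_CC = 5.36 V.)

V_out ≈ 3.11 V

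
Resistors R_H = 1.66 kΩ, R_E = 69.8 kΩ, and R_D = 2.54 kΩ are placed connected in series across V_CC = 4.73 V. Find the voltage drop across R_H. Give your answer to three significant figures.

V ≈ 0.106 V

Series total: ΣR = 1.66 + 69.8 + 2.54 = 74.00 kΩ.
By the voltage-divider rule, V = 4.73 × 1.660/74.00 = 0.1061 V.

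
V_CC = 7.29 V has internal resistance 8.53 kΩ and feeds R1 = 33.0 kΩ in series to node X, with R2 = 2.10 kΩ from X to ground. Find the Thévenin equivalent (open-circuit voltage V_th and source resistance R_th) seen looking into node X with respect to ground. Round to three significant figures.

R1' = 8.53 + 33.0 = 41.53 kΩ (source resistance + R1).
V_th is the unloaded tap voltage: V_CC · R2/(R1'+R2) = 7.29 × 0.04813 = 0.3509 V.
With V_CC suppressed (replaced by a short), R_th = R1' ‖ R2 = (41.53 × 2.10)/(41.53 + 2.10) = 1.999 kΩ.

V_th ≈ 0.351 V, R_th ≈ 2.00 kΩ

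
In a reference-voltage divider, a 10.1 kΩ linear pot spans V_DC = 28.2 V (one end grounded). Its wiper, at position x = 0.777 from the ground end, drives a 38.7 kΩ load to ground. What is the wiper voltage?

V_out ≈ 21.0 V

Lower segment x·R_p = 7.848 kΩ; upper segment (1−x)·R_p = 2.252 kΩ.
R_L loads the lower segment: effective lower R = 6.525 kΩ.
Then V_out = V_DC · 6.525/(2.252 + 6.525) = 20.96 V.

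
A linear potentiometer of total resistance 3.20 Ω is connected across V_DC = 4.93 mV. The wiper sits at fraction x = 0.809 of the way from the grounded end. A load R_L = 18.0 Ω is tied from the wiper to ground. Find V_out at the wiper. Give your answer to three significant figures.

The pot divides into 0.6112 Ω above the wiper and 2.589 Ω below.
(x·R_p) ‖ R_L = 2.263 Ω.
Then V_out = V_DC · 2.263/(0.6112 + 2.263) = 3.882 mV.

V_out ≈ 3.88 mV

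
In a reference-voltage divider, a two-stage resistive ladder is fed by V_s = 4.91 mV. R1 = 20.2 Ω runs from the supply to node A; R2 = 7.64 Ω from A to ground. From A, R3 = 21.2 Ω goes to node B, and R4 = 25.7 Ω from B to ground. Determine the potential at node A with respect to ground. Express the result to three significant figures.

Looking into the second stage from A: R3 + R4 = 46.90 Ω appears in parallel with R2.
R2 ‖ (R3+R4) = 6.570 Ω.
V_A = 4.91 × 6.570/(20.2 + 6.570) = 1.205 mV.

V_A ≈ 1.21 mV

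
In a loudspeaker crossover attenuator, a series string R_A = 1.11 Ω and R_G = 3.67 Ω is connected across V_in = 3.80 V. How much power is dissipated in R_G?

P ≈ 2.32 W

Series current I = V_in/ΣR = 3.80/4.780 = 0.7950 A.
P = I²R = 0.6320 × 3.67 = 2.319 W.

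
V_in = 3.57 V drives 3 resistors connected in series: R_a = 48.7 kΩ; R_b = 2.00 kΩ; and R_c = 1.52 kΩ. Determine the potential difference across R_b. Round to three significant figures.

V ≈ 0.137 V

ΣR = 48.7 + 2.00 + 1.52 = 52.22 kΩ.
V = V_in · R/ΣR = 3.57 × 0.03830 = 0.1367 V.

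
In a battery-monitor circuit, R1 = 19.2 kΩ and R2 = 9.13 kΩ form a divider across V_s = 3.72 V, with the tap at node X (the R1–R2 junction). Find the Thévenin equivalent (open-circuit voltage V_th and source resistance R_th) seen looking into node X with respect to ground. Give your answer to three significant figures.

V_th ≈ 1.20 V, R_th ≈ 6.19 kΩ

Open-circuit (no load on X): V_th = V_s · R2/(R1 + R2) = 3.72 × 9.13/(19.20 + 9.13) = 1.199 V.
Looking into X with the source shorted: R_th = R1·R2/(R1+R2) = 19.20 × 9.13/28.33 = 6.188 kΩ.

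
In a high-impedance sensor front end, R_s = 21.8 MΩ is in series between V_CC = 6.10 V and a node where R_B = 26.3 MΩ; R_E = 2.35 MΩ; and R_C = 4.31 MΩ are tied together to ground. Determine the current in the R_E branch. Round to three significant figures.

I ≈ 0.161 µA

Parallel bank: R_p = 1/(1/26.3 + 1/2.35 + 1/4.31) = 1.438 MΩ.
V_A = 6.10 × 1.438/23.24 = 0.3774 V.
Branch current I = V_A/R_E = 0.3774/2.35 = 0.1606 µA.
(Equivalently: I_total = 0.2625 µA, then current-divider fraction G_k/ΣG = 0.6118.)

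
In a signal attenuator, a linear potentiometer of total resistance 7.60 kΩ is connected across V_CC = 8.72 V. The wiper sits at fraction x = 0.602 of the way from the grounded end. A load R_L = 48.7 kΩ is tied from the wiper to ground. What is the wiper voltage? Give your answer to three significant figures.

V_out ≈ 5.06 V

The pot divides into 3.025 kΩ above the wiper and 4.575 kΩ below.
(x·R_p) ‖ R_L = 4.182 kΩ.
Loaded-divider output: V_out = 8.72 × 0.5803 = 5.060 V.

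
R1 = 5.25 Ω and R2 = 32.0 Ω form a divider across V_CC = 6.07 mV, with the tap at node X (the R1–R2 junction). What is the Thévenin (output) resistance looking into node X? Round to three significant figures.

With V_CC suppressed (replaced by a short), R_th = R1 ‖ R2 = (5.250 × 32.0)/(5.250 + 32.0) = 4.510 Ω.

R_th ≈ 4.51 Ω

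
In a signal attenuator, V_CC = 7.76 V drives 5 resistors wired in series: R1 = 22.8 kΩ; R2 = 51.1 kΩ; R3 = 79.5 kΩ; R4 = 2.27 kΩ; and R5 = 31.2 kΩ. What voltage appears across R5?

Total series resistance ΣR = 22.8 + 51.1 + 79.5 + 2.27 + 31.2 = 186.9 kΩ.
By the voltage-divider rule, V = 7.76 × 31.20/186.9 = 1.296 V.

V ≈ 1.30 V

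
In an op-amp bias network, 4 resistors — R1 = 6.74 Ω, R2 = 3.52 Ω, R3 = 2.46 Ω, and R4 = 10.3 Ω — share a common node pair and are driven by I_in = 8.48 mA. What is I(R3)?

I ≈ 3.68 mA

Conductances: ΣG = 1/6.74 + 1/3.52 + 1/2.46 + 1/10.3 = 0.9361 (1/Ω).
By the current-divider rule, I = I_in · G_k/ΣG = 8.48 × 0.4343 = 3.683 mA.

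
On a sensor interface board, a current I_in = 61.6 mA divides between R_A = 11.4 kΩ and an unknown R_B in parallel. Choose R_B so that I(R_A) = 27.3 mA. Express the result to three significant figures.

R_B ≈ 9.07 kΩ

In a two-way split, I_A/I_in = R_B/(R_A + R_B).
With f = 0.4432, R_B = R_A · f/(1−f) = 11.4 × 0.7959 = 9.073 kΩ.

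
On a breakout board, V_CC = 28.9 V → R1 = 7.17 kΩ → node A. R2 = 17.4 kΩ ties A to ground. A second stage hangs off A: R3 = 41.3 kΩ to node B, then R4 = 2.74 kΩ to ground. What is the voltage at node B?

The second stage (R3 + R4 = 44.04 kΩ) loads node A in parallel with R2.
R2 ‖ (R3+R4) = 12.47 kΩ.
So V_A = 28.9 × 0.6350 = 18.35 V.
V_B = V_A × 0.06222 = 1.142 V.

V_B ≈ 1.14 V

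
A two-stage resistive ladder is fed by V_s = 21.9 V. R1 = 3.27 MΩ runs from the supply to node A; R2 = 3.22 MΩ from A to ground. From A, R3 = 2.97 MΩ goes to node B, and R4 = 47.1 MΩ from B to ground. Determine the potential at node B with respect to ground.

V_B ≈ 9.90 V

The second stage (R3 + R4 = 50.07 MΩ) loads node A in parallel with R2.
R2 ‖ (R3+R4) = 3.025 MΩ.
First divider: V_A = V_s · 3.025/(3.27 + 3.025) = 10.52 V.
V_B = V_A × 0.9407 = 9.900 V.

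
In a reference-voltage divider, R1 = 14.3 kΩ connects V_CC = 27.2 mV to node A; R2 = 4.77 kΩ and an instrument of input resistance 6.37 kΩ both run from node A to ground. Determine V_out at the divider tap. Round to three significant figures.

V_out ≈ 4.36 mV

The load sits in parallel with R2, giving an effective lower resistance R2' = R2·R_L/(R2+R_L) = 2.728 kΩ.
Voltage divider with the loaded lower leg: V_out = 27.2 × 2.728/(14.3 + 2.728) = 27.2 × 0.1602 = 4.357 mV.
(Unloaded it would be 6.80 mV; the load pulls it down.)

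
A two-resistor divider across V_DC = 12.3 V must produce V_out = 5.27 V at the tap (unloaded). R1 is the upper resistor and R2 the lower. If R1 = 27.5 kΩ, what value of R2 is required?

R2 ≈ 20.6 kΩ

Required fraction k = V_out/V_DC = 0.4285.
So R2 = R1 · V_out/(V_DC − V_out) = 27.5 × 5.27/(12.3 − 5.27) = 27.5 × 0.7496 = 20.62 kΩ.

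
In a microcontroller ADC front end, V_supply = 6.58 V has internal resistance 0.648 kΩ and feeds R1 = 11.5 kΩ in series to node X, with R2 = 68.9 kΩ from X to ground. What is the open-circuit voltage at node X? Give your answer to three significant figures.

V_th ≈ 5.59 V

R1' = 0.648 + 11.5 = 12.15 kΩ (source resistance + R1).
V_th is the unloaded tap voltage: V_supply · R2/(R1'+R2) = 6.58 × 0.8501 = 5.594 V.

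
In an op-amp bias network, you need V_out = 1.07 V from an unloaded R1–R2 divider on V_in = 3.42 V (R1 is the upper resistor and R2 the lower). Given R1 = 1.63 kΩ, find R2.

R2 ≈ 0.742 kΩ

The divider ratio is R2/(R1+R2) = 1.07/3.42 = 0.3129.
R2 = R1 · 0.3129/(1 − 0.3129) = 0.7422 kΩ.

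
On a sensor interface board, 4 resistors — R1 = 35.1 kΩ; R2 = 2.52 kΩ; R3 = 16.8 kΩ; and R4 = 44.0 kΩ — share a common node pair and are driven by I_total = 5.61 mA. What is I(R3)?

Total conductance ΣG = 1/35.1 + 1/2.52 + 1/16.8 + 1/44.0 = 0.5076 (units of 1/kΩ).
By the current-divider rule, I = I_total · G_k/ΣG = 5.61 × 0.1173 = 0.6579 mA.

I ≈ 0.658 mA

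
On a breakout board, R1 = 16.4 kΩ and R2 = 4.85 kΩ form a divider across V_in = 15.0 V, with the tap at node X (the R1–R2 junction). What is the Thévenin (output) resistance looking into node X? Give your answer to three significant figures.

R_th ≈ 3.74 kΩ

Looking into X with the source shorted: R_th = R1·R2/(R1+R2) = 16.40 × 4.85/21.25 = 3.743 kΩ.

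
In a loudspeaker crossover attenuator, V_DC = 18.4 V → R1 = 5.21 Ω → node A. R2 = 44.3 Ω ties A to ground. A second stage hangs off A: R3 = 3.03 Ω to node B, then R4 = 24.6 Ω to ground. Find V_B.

V_B ≈ 12.5 V

The second stage (R3 + R4 = 27.63 Ω) loads node A in parallel with R2.
Effective lower resistance at A: R2 ‖ 27.63 = 17.02 Ω.
First divider: V_A = V_DC · 17.02/(5.21 + 17.02) = 14.09 V.
Then the unloaded second divider: V_B = V_A × R4/(R3+R4) = 14.09 × 0.8903 = 12.54 V.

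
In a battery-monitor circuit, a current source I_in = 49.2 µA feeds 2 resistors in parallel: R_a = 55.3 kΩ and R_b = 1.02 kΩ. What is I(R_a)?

For two parallel branches, I_k = I_in · (other R)/(sum of R).
So I = 49.2 × 1.02/56.32 = 0.8911 µA.

I ≈ 0.891 µA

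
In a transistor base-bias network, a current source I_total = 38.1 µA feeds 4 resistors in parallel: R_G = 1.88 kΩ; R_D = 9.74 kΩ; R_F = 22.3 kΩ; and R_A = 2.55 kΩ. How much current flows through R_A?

ΣG = 1/1.88 + 1/9.74 + 1/22.3 + 1/2.55 = 1.072.
By the current-divider rule, I = I_total · G_k/ΣG = 38.1 × 0.3660 = 13.94 µA.

I ≈ 13.9 µA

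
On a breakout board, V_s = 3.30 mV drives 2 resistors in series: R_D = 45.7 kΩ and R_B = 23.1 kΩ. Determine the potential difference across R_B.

Series total: ΣR = 45.7 + 23.1 = 68.80 kΩ.
V = V_s · R/ΣR = 3.30 × 0.3358 = 1.108 mV.

V ≈ 1.11 mV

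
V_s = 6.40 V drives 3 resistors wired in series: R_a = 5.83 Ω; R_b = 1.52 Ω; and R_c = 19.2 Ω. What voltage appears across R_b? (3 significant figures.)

V ≈ 0.366 V

Series total: ΣR = 5.83 + 1.52 + 19.2 = 26.55 Ω.
Voltage divider: V = V_s · (1.520 / 26.55) = 6.40 × 0.05725 = 0.3664 V.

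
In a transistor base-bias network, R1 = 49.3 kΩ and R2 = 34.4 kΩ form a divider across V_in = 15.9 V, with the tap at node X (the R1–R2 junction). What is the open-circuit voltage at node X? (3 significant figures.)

V_th ≈ 6.53 V

Open-circuit (no load on X): V_th = V_in · R2/(R1 + R2) = 15.9 × 34.4/(49.30 + 34.4) = 6.535 V.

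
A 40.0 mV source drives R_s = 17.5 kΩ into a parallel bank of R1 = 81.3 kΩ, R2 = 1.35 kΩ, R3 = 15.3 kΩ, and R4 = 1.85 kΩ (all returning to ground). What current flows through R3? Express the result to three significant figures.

Combine the parallel branches: R_p = (1/81.3 + 1/1.35 + 1/15.3 + 1/1.85)⁻¹ = 0.7359 kΩ.
Node voltage V_A = V_in · R_p/(R_s + R_p) = 40.0 × 0.04035 = 1.614 mV.
Branch current I = V_A/R3 = 1.614/15.3 = 0.1055 µA.

I ≈ 0.105 µA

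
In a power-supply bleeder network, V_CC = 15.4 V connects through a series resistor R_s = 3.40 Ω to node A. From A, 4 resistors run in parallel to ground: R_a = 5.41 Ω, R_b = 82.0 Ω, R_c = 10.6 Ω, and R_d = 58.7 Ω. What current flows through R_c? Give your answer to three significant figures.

I ≈ 0.709 A

Equivalent of the parallel group: R_p = 3.242 Ω.
Node voltage V_A = V_CC · R_p/(R_s + R_p) = 15.4 × 0.4881 = 7.517 V.
Branch current I = V_A/R_c = 7.517/10.6 = 0.7092 A.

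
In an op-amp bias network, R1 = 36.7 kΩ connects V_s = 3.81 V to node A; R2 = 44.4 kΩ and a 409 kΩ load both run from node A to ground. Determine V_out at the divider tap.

V_out ≈ 1.99 V

The load sits in parallel with R2, giving an effective lower resistance R2' = R2·R_L/(R2+R_L) = 40.05 kΩ.
Voltage divider with the loaded lower leg: V_out = 3.81 × 40.05/(36.7 + 40.05) = 3.81 × 0.5218 = 1.988 V.
(Unloaded it would be 2.09 V; the load pulls it down.)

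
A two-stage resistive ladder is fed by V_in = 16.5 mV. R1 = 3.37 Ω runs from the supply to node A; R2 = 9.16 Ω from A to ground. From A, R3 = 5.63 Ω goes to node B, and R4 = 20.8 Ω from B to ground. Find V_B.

Looking into the second stage from A: R3 + R4 = 26.43 Ω appears in parallel with R2.
R2 ‖ (R3+R4) = 6.802 Ω.
First divider: V_A = V_in · 6.802/(3.37 + 6.802) = 11.03 mV.
Stage 2 is unloaded, so V_B = V_A · R4/(R3+R4) = 11.03 × 20.8/26.43 = 8.683 mV.

V_B ≈ 8.68 mV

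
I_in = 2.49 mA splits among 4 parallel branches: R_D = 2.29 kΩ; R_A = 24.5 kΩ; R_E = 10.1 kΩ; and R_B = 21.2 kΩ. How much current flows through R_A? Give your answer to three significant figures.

ΣG = 1/2.29 + 1/24.5 + 1/10.1 + 1/21.2 = 0.6237.
By the current-divider rule, I = I_in · G_k/ΣG = 2.49 × 0.06544 = 0.1630 mA.

I ≈ 0.163 mA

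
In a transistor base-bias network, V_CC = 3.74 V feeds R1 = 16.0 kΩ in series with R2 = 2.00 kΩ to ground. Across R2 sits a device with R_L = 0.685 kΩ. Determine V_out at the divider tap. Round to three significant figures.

The load sits in parallel with R2, giving an effective lower resistance R2' = R2·R_L/(R2+R_L) = 0.5102 kΩ.
Then V_out = V_CC · R2'/(R1 + R2') = 3.74 × 0.5102/16.51 = 0.1156 V.

V_out ≈ 0.116 V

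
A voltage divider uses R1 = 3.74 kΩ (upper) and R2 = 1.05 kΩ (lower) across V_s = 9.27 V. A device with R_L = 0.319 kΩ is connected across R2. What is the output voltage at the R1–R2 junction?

V_out ≈ 0.569 V

The load sits in parallel with R2, giving an effective lower resistance R2' = R2·R_L/(R2+R_L) = 0.2447 kΩ.
Now apply the divider: V_out = 9.27 × 0.06140 = 0.5692 V.
(Unloaded it would be 2.03 V; the load pulls it down.)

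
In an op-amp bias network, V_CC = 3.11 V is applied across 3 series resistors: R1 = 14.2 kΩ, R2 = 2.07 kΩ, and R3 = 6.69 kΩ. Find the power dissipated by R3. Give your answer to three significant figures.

ΣR = 22.96 kΩ → I = 3.11/22.96 = 0.1355 mA.
P(R3) = I²·R3 = (0.1355)² × 6.69 = 0.1227 mW.

P ≈ 0.123 mW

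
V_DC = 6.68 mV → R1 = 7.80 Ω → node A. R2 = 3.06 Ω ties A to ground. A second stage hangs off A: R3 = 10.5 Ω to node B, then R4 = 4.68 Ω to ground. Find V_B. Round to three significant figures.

V_B ≈ 0.507 mV

Node A sees R2 in parallel with the series input of stage 2, R3 + R4 = 15.18 Ω.
Effective lower resistance at A: R2 ‖ 15.18 = 2.547 Ω.
First divider: V_A = V_DC · 2.547/(7.80 + 2.547) = 1.644 mV.
V_B = V_A × 0.3083 = 0.5069 mV.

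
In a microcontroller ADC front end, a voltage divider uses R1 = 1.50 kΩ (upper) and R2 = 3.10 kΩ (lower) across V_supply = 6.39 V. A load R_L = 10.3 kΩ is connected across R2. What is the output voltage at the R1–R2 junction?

V_out ≈ 3.92 V

The load sits in parallel with R2, giving an effective lower resistance R2' = R2·R_L/(R2+R_L) = 2.383 kΩ.
Now apply the divider: V_out = 6.39 × 0.6137 = 3.921 V.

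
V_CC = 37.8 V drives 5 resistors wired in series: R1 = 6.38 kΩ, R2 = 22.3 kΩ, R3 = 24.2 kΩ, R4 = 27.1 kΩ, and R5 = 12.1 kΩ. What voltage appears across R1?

V ≈ 2.62 V

Total series resistance ΣR = 6.38 + 22.3 + 24.2 + 27.1 + 12.1 = 92.08 kΩ.
V = V_CC · R/ΣR = 37.8 × 0.06929 = 2.619 V.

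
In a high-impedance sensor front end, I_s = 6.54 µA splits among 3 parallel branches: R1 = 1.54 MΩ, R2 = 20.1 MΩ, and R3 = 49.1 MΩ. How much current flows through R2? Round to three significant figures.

Conductances: ΣG = 1/1.54 + 1/20.1 + 1/49.1 = 0.7195 (1/MΩ).
Current divider: I(R2) = I_s · G_k/ΣG = 6.54 × (0.04975/0.7195) = 6.54 × 0.06915 = 0.4522 µA.

I ≈ 0.452 µA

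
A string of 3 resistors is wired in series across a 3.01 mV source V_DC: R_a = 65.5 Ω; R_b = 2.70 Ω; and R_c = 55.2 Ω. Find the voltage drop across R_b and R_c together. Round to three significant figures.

V ≈ 1.41 mV

Total series resistance ΣR = 65.5 + 2.70 + 55.2 = 123.4 Ω.
R_{R_b..R_c} = 2.70 + 55.2 = 57.90 Ω.
V = V_DC · R/ΣR = 3.01 × 0.4692 = 1.412 mV.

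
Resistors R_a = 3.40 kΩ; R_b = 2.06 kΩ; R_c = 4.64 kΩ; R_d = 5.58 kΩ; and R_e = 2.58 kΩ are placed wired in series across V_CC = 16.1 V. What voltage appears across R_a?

V ≈ 3.00 V

ΣR = 3.40 + 2.06 + 4.64 + 5.58 + 2.58 = 18.26 kΩ.
Voltage divider: V = V_CC · (3.400 / 18.26) = 16.1 × 0.1862 = 2.998 V.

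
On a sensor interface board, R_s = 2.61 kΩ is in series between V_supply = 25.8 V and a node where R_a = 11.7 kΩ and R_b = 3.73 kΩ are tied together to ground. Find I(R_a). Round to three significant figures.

Equivalent of the parallel group: R_p = 2.828 kΩ.
V_A = 25.8 × 2.828/5.438 = 13.42 V.
Branch current I = V_A/R_a = 13.42/11.7 = 1.147 mA.
(Check via current divider: I_total = 4.744 mA; share G_k/ΣG = 0.2417 → same result.)

I ≈ 1.15 mA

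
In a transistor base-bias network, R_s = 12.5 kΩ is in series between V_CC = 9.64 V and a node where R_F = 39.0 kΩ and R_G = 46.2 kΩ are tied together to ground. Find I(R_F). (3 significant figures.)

Parallel bank: R_p = 1/(1/39.0 + 1/46.2) = 21.15 kΩ.
Node voltage V_A = V_CC · R_p/(R_s + R_p) = 9.64 × 0.6285 = 6.059 V.
Branch current I = V_A/R_F = 6.059/39.0 = 0.1554 mA.
(Check via current divider: I_total = 0.2865 mA; share G_k/ΣG = 0.5423 → same result.)

I ≈ 0.155 mA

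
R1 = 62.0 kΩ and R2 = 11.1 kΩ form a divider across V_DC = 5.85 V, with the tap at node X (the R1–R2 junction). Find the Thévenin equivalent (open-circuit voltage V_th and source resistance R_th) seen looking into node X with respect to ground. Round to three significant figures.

V_th is the unloaded tap voltage: V_DC · R2/(R1+R2) = 5.85 × 0.1518 = 0.8883 V.
With V_DC suppressed (replaced by a short), R_th = R1 ‖ R2 = (62.00 × 11.1)/(62.00 + 11.1) = 9.415 kΩ.

V_th ≈ 0.888 V, R_th ≈ 9.41 kΩ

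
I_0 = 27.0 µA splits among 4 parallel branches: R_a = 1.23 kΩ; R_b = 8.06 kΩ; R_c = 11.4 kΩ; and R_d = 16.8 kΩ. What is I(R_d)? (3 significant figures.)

Conductances: ΣG = 1/1.23 + 1/8.06 + 1/11.4 + 1/16.8 = 1.084 (1/kΩ).
R_d takes the fraction G_k/ΣG = 0.05952/1.084 = 0.05490, so I = 27.0 × 0.05490 = 1.482 µA.

I ≈ 1.48 µA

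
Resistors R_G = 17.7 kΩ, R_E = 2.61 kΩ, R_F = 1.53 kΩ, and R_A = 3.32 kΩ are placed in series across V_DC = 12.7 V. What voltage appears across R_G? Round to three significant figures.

ΣR = 17.7 + 2.61 + 1.53 + 3.32 = 25.16 kΩ.
Voltage divider: V = V_DC · (17.70 / 25.16) = 12.7 × 0.7035 = 8.934 V.

V ≈ 8.93 V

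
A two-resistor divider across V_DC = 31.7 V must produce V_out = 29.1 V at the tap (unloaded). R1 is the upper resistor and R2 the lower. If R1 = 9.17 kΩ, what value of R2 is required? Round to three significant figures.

Required fraction k = V_out/V_DC = 0.9180.
Rearranging, R2 = R1·k/(1−k) = 9.17 × 11.19 = 102.6 kΩ.

R2 ≈ 103 kΩ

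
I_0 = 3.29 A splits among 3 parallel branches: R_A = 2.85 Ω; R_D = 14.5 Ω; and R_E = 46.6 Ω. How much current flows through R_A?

Conductances: ΣG = 1/2.85 + 1/14.5 + 1/46.6 = 0.4413 (1/Ω).
Current divider: I(R_A) = I_0 · G_k/ΣG = 3.29 × (0.3509/0.4413) = 3.29 × 0.7951 = 2.616 A.

I ≈ 2.62 A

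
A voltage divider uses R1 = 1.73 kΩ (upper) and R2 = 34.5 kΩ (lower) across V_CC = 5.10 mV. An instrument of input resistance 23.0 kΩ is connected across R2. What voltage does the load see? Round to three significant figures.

First combine the lower leg with the load: R2 ‖ R_L = 13.80 kΩ.
Then V_out = V_CC · R2'/(R1 + R2') = 5.10 × 13.80/15.53 = 4.532 mV.
(Unloaded it would be 4.86 mV; the load pulls it down.)

V_out ≈ 4.53 mV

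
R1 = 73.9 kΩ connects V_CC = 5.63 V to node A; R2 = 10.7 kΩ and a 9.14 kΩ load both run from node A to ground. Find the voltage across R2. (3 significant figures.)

V_out ≈ 0.352 V

The load sits in parallel with R2, giving an effective lower resistance R2' = R2·R_L/(R2+R_L) = 4.929 kΩ.
Now apply the divider: V_out = 5.63 × 0.06253 = 0.3521 V.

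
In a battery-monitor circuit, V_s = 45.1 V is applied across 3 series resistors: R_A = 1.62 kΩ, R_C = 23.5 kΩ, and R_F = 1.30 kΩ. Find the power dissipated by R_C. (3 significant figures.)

P ≈ 68.5 mW

ΣR = 26.42 kΩ → I = 45.1/26.42 = 1.707 mA.
V(R_C) = I·R = 40.12 V; P = V·I = 40.12 × 1.707 = 68.48 mW.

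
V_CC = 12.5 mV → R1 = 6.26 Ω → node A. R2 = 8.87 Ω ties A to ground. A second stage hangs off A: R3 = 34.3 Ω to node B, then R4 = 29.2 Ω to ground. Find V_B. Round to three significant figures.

Looking into the second stage from A: R3 + R4 = 63.50 Ω appears in parallel with R2.
R2 ‖ (R3+R4) = 7.783 Ω.
First divider: V_A = V_CC · 7.783/(6.26 + 7.783) = 6.928 mV.
Then the unloaded second divider: V_B = V_A × R4/(R3+R4) = 6.928 × 0.4598 = 3.186 mV.

V_B ≈ 3.19 mV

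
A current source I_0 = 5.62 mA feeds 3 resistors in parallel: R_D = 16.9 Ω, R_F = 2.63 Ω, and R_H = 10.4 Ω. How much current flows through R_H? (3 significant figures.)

ΣG = 1/16.9 + 1/2.63 + 1/10.4 = 0.5356.
Current divider: I(R_H) = I_0 · G_k/ΣG = 5.62 × (0.09615/0.5356) = 5.62 × 0.1795 = 1.009 mA.

I ≈ 1.01 mA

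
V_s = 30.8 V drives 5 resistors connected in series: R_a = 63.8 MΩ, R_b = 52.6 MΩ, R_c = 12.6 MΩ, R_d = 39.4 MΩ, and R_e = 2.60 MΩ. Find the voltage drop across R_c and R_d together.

V ≈ 9.37 V

Total series resistance ΣR = 63.8 + 52.6 + 12.6 + 39.4 + 2.60 = 171.0 MΩ.
R_{R_c..R_d} = 12.6 + 39.4 = 52.00 MΩ.
V = V_s · R/ΣR = 30.8 × 0.3041 = 9.366 V.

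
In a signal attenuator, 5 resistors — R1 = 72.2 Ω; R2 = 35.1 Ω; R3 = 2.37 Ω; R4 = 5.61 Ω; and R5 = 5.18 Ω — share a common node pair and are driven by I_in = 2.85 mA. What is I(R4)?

Conductances: ΣG = 1/72.2 + 1/35.1 + 1/2.37 + 1/5.61 + 1/5.18 = 0.8356 (1/Ω).
R4 takes the fraction G_k/ΣG = 0.1783/0.8356 = 0.2133, so I = 2.85 × 0.2133 = 0.6080 mA.

I ≈ 0.608 mA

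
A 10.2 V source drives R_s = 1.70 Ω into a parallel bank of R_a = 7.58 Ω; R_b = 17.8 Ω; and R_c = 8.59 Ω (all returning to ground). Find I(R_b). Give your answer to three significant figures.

I ≈ 0.378 A

Equivalent of the parallel group: R_p = 3.284 Ω.
Node voltage V_A = V_CC · R_p/(R_s + R_p) = 10.2 × 0.6589 = 6.721 V.
Branch current I = V_A/R_b = 6.721/17.8 = 0.3776 A.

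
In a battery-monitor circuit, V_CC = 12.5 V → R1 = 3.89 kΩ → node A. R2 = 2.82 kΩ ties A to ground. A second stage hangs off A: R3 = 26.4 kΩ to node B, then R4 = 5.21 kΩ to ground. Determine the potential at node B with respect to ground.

V_B ≈ 0.823 V

Looking into the second stage from A: R3 + R4 = 31.61 kΩ appears in parallel with R2.
Effective lower resistance at A: R2 ‖ 31.61 = 2.589 kΩ.
So V_A = 12.5 × 0.3996 = 4.995 V.
V_B = V_A × 0.1648 = 0.8233 V.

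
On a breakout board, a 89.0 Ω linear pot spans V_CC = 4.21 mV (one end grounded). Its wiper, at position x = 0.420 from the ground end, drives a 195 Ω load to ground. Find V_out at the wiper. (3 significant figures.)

V_out ≈ 1.59 mV

Lower segment x·R_p = 37.38 Ω; upper segment (1−x)·R_p = 51.62 Ω.
Lower segment in parallel with the load: 37.38 ‖ 195 = 31.37 Ω.
Then V_out = V_CC · 31.37/(51.62 + 31.37) = 1.591 mV.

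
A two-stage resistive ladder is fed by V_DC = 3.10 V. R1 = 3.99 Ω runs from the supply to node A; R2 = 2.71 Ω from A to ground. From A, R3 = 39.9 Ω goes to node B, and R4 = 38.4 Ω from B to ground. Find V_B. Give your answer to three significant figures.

V_B ≈ 0.603 V

The second stage (R3 + R4 = 78.30 Ω) loads node A in parallel with R2.
Effective lower resistance at A: R2 ‖ 78.30 = 2.619 Ω.
V_A = 3.10 × 2.619/(3.99 + 2.619) = 1.229 V.
Then the unloaded second divider: V_B = V_A × R4/(R3+R4) = 1.229 × 0.4904 = 0.6025 V.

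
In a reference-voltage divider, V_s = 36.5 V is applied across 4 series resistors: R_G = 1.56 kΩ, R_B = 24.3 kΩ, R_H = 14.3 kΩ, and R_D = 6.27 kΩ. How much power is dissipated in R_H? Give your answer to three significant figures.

P ≈ 8.84 mW

ΣR = 46.43 kΩ → I = 36.5/46.43 = 0.7861 mA.
V(R_H) = I·R = 11.24 V; P = V·I = 11.24 × 0.7861 = 8.837 mW.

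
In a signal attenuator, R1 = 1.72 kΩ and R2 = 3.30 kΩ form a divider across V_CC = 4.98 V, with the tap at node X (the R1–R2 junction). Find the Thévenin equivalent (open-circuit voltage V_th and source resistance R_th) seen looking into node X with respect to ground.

V_th ≈ 3.27 V, R_th ≈ 1.13 kΩ

V_th is the unloaded tap voltage: V_CC · R2/(R1+R2) = 4.98 × 0.6574 = 3.274 V.
With V_CC suppressed (replaced by a short), R_th = R1 ‖ R2 = (1.720 × 3.30)/(1.720 + 3.30) = 1.131 kΩ.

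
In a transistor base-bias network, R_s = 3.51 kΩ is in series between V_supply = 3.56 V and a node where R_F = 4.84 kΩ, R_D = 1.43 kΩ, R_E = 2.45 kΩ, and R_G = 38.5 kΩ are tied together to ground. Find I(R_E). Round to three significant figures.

Combine the parallel branches: R_p = (1/4.84 + 1/1.43 + 1/2.45 + 1/38.5)⁻¹ = 0.7462 kΩ.
V_A by voltage divider: V_A = 3.56 × 0.7462/(3.51 + 0.7462) = 0.6242 V.
Branch current I = V_A/R_E = 0.6242/2.45 = 0.2548 mA.

I ≈ 0.255 mA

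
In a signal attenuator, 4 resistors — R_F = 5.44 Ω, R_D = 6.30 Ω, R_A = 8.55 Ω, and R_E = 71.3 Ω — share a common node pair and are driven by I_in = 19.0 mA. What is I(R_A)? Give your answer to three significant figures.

Conductances: ΣG = 1/5.44 + 1/6.30 + 1/8.55 + 1/71.3 = 0.4735 (1/Ω).
By the current-divider rule, I = I_in · G_k/ΣG = 19.0 × 0.2470 = 4.693 mA.

I ≈ 4.69 mA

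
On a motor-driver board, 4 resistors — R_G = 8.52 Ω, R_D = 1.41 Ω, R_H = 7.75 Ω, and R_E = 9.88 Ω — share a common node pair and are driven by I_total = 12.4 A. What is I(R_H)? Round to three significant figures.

ΣG = 1/8.52 + 1/1.41 + 1/7.75 + 1/9.88 = 1.057.
By the current-divider rule, I = I_total · G_k/ΣG = 12.4 × 0.1221 = 1.514 A.

I ≈ 1.51 A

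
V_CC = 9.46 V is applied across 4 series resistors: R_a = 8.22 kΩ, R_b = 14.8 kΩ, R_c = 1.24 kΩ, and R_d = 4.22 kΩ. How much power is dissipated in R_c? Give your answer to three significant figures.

The common current is I = 9.46/28.48 = 0.3322 mA.
P(R_c) = I²·R_c = (0.3322)² × 1.24 = 0.1368 mW.

P ≈ 0.137 mW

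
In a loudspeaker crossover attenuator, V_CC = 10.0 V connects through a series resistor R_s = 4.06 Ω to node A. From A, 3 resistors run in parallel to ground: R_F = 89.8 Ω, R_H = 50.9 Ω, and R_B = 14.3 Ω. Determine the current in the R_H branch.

Equivalent of the parallel group: R_p = 9.929 Ω.
Node voltage V_A = V_CC · R_p/(R_s + R_p) = 10.0 × 0.7098 = 7.098 V.
Branch current I = V_A/R_H = 7.098/50.9 = 0.1394 A.
(Check via current divider: I_total = 0.7148 A; share G_k/ΣG = 0.1951 → same result.)

I ≈ 0.139 A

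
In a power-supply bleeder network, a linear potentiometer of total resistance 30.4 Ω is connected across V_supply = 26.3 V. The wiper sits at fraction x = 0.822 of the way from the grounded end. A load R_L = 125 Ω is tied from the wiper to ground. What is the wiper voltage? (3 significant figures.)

The pot divides into 5.411 Ω above the wiper and 24.99 Ω below.
R_L loads the lower segment: effective lower R = 20.83 Ω.
Loaded-divider output: V_out = 26.3 × 0.7938 = 20.88 V.
(Unloaded: V_out = x·V_supply = 21.6 V.)

V_out ≈ 20.9 V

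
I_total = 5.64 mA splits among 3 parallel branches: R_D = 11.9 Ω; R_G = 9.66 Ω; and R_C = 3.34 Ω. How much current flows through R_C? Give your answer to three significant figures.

Total conductance ΣG = 1/11.9 + 1/9.66 + 1/3.34 = 0.4870 (units of 1/Ω).
R_C takes the fraction G_k/ΣG = 0.2994/0.4870 = 0.6148, so I = 5.64 × 0.6148 = 3.468 mA.

I ≈ 3.47 mA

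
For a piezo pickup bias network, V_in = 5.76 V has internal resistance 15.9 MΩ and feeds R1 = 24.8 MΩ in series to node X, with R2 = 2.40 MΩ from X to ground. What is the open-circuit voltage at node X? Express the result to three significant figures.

V_th ≈ 0.321 V

R1' = 15.9 + 24.8 = 40.70 MΩ (source resistance + R1).
V_th is the unloaded tap voltage: V_in · R2/(R1'+R2) = 5.76 × 0.05568 = 0.3207 V.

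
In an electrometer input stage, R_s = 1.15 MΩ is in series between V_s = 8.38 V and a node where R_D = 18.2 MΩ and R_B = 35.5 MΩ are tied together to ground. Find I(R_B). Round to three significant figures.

Combine the parallel branches: R_p = (1/18.2 + 1/35.5)⁻¹ = 12.03 MΩ.
Node voltage V_A = V_s · R_p/(R_s + R_p) = 8.38 × 0.9128 = 7.649 V.
I(R_B) = V_A / R_B = 7.649/35.5 = 0.2155 µA.
(Equivalently: I_total = 0.6357 µA, then current-divider fraction G_k/ΣG = 0.3389.)

I ≈ 0.215 µA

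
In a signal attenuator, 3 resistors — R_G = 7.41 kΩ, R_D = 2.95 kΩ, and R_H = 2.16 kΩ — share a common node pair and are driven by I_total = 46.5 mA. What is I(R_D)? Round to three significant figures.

I ≈ 16.8 mA

Total conductance ΣG = 1/7.41 + 1/2.95 + 1/2.16 = 0.9369 (units of 1/kΩ).
By the current-divider rule, I = I_total · G_k/ΣG = 46.5 × 0.3618 = 16.82 mA.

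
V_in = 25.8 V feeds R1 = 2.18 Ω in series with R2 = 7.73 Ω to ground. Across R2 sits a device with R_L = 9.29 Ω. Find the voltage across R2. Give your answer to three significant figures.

The load sits in parallel with R2, giving an effective lower resistance R2' = R2·R_L/(R2+R_L) = 4.219 Ω.
Now apply the divider: V_out = 25.8 × 0.6593 = 17.01 V.

V_out ≈ 17.0 V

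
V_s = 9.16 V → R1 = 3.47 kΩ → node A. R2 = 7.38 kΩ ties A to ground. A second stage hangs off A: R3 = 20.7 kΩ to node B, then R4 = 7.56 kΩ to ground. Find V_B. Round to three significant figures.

The second stage (R3 + R4 = 28.26 kΩ) loads node A in parallel with R2.
R2 ‖ (R3+R4) = 5.852 kΩ.
So V_A = 9.16 × 0.6278 = 5.750 V.
V_B = V_A × 0.2675 = 1.538 V.

V_B ≈ 1.54 V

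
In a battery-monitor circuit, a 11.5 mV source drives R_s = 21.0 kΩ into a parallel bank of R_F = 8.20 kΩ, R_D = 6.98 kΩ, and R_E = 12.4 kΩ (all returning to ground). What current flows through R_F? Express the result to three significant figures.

Parallel bank: R_p = 1/(1/8.20 + 1/6.98 + 1/12.4) = 2.891 kΩ.
Node voltage V_A = V_in · R_p/(R_s + R_p) = 11.5 × 0.1210 = 1.392 mV.
I(R_F) = V_A / R_F = 1.392/8.20 = 0.1697 µA.
(Equivalently: I_total = 0.4813 µA, then current-divider fraction G_k/ΣG = 0.3526.)

I ≈ 0.170 µA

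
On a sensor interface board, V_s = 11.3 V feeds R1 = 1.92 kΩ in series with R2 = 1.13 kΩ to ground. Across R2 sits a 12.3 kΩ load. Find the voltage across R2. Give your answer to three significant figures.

R2 ‖ R_L = (1.13 × 12.3)/(1.13 + 12.3) = 1.035 kΩ.
Now apply the divider: V_out = 11.3 × 0.3502 = 3.958 V.

V_out ≈ 3.96 V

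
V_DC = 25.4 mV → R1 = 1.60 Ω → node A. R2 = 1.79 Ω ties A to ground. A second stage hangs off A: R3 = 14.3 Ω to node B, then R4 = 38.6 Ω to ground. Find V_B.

The second stage (R3 + R4 = 52.90 Ω) loads node A in parallel with R2.
R2 ‖ (R3+R4) = 1.731 Ω.
So V_A = 25.4 × 0.5197 = 13.20 mV.
Stage 2 is unloaded, so V_B = V_A · R4/(R3+R4) = 13.20 × 38.6/52.90 = 9.632 mV.

V_B ≈ 9.63 mV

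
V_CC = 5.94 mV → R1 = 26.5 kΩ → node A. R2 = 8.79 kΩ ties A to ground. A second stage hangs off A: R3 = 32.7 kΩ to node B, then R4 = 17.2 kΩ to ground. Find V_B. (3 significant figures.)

The second stage (R3 + R4 = 49.90 kΩ) loads node A in parallel with R2.
R2 ‖ (R3+R4) = 7.474 kΩ.
V_A = 5.94 × 7.474/(26.5 + 7.474) = 1.307 mV.
Then the unloaded second divider: V_B = V_A × R4/(R3+R4) = 1.307 × 0.3447 = 0.4504 mV.

V_B ≈ 0.450 mV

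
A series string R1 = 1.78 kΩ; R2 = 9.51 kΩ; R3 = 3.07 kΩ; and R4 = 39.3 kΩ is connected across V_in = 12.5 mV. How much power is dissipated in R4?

P ≈ 2.13 nW

The common current is I = 12.5/53.66 = 0.2329 µA.
P(R4) = I²·R4 = (0.2329)² × 39.3 = 2.133 nW.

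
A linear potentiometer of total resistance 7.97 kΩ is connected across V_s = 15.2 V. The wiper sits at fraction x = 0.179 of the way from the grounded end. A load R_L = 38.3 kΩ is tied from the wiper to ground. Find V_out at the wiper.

V_out ≈ 2.64 V

Lower segment x·R_p = 1.427 kΩ; upper segment (1−x)·R_p = 6.543 kΩ.
R_L loads the lower segment: effective lower R = 1.375 kΩ.
Then V_out = V_s · 1.375/(6.543 + 1.375) = 2.640 V.
(Unloaded: V_out = x·V_s = 2.72 V.)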